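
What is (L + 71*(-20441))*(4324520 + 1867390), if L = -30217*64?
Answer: -20960847540090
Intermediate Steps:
L = -1933888
(L + 71*(-20441))*(4324520 + 1867390) = (-1933888 + 71*(-20441))*(4324520 + 1867390) = (-1933888 - 1451311)*6191910 = -3385199*6191910 = -20960847540090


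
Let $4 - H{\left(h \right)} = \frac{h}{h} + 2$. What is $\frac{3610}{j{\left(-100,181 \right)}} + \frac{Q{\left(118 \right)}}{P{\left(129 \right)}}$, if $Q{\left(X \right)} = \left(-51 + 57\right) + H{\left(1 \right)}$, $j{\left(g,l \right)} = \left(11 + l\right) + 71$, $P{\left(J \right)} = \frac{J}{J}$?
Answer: $\frac{5451}{263} \approx 20.726$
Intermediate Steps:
$P{\left(J \right)} = 1$
$H{\left(h \right)} = 1$ ($H{\left(h \right)} = 4 - \left(\frac{h}{h} + 2\right) = 4 - \left(1 + 2\right) = 4 - 3 = 1$)
$j{\left(g,l \right)} = 82 + l$
$Q{\left(X \right)} = 7$ ($Q{\left(X \right)} = \left(-51 + 57\right) + 1 = 6 + 1 = 7$)
$\frac{3610}{j{\left(-100,181 \right)}} + \frac{Q{\left(118 \right)}}{P{\left(129 \right)}} = \frac{3610}{82 + 181} + \frac{7}{1} = \frac{3610}{263} + 7 \cdot 1 = 3610 \cdot \frac{1}{263} + 7 = \frac{3610}{263} + 7 = \frac{5451}{263}$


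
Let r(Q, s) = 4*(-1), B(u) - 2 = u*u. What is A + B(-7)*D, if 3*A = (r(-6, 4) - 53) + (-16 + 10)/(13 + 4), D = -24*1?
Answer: -21133/17 ≈ -1243.1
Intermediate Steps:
B(u) = 2 + u² (B(u) = 2 + u*u = 2 + u²)
r(Q, s) = -4
D = -24
A = -325/17 (A = ((-4 - 53) + (-16 + 10)/(13 + 4))/3 = (-57 - 6/17)/3 = (⅓)*(-975/17) = -325/17 ≈ -19.118)
A + B(-7)*D = -325/17 + (2 + (-7)²)*(-24) = -325/17 + (2 + 49)*(-24) = -325/17 + 51*(-24) = -325/17 - 1224 = -21133/17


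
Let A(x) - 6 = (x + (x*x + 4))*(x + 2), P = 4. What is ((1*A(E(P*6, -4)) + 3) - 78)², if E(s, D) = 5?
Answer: 28561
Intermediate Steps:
A(x) = 6 + (2 + x)*(4 + x + x²) (A(x) = 6 + (x + (x*x + 4))*(x + 2) = 6 + (x + (x² + 4))*(2 + x) = 6 + (x + (4 + x²))*(2 + x) = 6 + (4 + x + x²)*(2 + x) = 6 + (2 + x)*(4 + x + x²))
((1*A(E(P*6, -4)) + 3) - 78)² = ((1*(14 + 5³ + 3*5² + 6*5) + 3) - 78)² = ((1*(14 + 125 + 3*25 + 30) + 3) - 78)² = ((1*(14 + 125 + 75 + 30) + 3) - 78)² = ((1*244 + 3) - 78)² = ((244 + 3) - 78)² = (247 - 78)² = 169² = 28561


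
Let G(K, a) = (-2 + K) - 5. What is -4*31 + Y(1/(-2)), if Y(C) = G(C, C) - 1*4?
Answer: -271/2 ≈ -135.50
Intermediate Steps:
G(K, a) = -7 + K
Y(C) = -11 + C (Y(C) = (-7 + C) - 1*4 = (-7 + C) - 4 = -11 + C)
-4*31 + Y(1/(-2)) = -4*31 + (-11 + 1/(-2)) = -124 + (-11 - 1/2) = -124 - 23/2 = -271/2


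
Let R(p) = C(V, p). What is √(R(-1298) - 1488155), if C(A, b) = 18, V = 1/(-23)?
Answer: I*√1488137 ≈ 1219.9*I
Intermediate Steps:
V = -1/23 ≈ -0.043478
R(p) = 18
√(R(-1298) - 1488155) = √(18 - 1488155) = √(-1488137) = I*√1488137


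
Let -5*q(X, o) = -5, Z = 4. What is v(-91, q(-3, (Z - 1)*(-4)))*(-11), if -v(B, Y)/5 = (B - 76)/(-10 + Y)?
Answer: 9185/9 ≈ 1020.6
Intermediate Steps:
q(X, o) = 1 (q(X, o) = -⅕*(-5) = 1)
v(B, Y) = -5*(-76 + B)/(-10 + Y) (v(B, Y) = -5*(B - 76)/(-10 + Y) = -5*(-76 + B)/(-10 + Y))
v(-91, q(-3, (Z - 1)*(-4)))*(-11) = (5*(76 - 1*(-91))/(-10 + 1))*(-11) = (5*(76 + 91)/(-9))*(-11) = (5*(-⅑)*167)*(-11) = -835/9*(-11) = 9185/9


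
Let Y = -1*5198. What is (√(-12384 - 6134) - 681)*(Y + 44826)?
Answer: -26986668 + 39628*I*√18518 ≈ -2.6987e+7 + 5.3926e+6*I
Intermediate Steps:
Y = -5198
(√(-12384 - 6134) - 681)*(Y + 44826) = (√(-12384 - 6134) - 681)*(-5198 + 44826) = (√(-18518) - 681)*39628 = (I*√18518 - 681)*39628 = (-681 + I*√18518)*39628 = -26986668 + 39628*I*√18518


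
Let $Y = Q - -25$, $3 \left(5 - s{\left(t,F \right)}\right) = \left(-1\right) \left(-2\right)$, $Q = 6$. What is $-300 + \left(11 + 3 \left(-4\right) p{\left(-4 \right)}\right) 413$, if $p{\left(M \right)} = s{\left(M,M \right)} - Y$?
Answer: $136403$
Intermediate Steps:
$s{\left(t,F \right)} = \frac{13}{3}$ ($s{\left(t,F \right)} = 5 - \frac{\left(-1\right) \left(-2\right)}{3} = 5 - \frac{2}{3} = \frac{13}{3}$)
$Y = 31$ ($Y = 6 - -25 = 6 + 25 = 31$)
$p{\left(M \right)} = - \frac{80}{3}$ ($p{\left(M \right)} = \frac{13}{3} - 31 = - \frac{80}{3}$)
$-300 + \left(11 + 3 \left(-4\right) p{\left(-4 \right)}\right) 413 = -300 + \left(11 + 3 \left(-4\right) \left(- \frac{80}{3}\right)\right) 413 = -300 + \left(11 - -320\right) 413 = -300 + \left(11 + 320\right) 413 = -300 + 331 \cdot 413 = -300 + 136703 = 136403$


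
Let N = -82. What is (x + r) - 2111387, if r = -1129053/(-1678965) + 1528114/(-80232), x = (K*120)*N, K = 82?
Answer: -65518775061298279/22451119980 ≈ -2.9183e+6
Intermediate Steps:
x = -806880 (x = (82*120)*(-82) = 9840*(-82) = -806880)
r = -412510623619/22451119980 (r = -1129053*(-1/1678965) + 1528114*(-1/80232) = 376351/559655 - 764057/40116 = -412510623619/22451119980 ≈ -18.374)
(x + r) - 2111387 = (-806880 - 412510623619/22451119980) - 2111387 = -18115772200086019/22451119980 - 2111387 = -65518775061298279/22451119980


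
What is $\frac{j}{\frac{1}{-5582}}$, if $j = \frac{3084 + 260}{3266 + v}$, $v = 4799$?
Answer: $- \frac{18666208}{8065} \approx -2314.5$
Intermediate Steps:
$j = \frac{3344}{8065}$ ($j = \frac{3084 + 260}{3266 + 4799} = \frac{3344}{8065} \approx 0.41463$)
$\frac{j}{\frac{1}{-5582}} = \frac{3344}{8065 \frac{1}{-5582}} = \frac{3344}{8065 \left(- \frac{1}{5582}\right)} = \frac{3344}{8065} \left(-5582\right) = - \frac{18666208}{8065}$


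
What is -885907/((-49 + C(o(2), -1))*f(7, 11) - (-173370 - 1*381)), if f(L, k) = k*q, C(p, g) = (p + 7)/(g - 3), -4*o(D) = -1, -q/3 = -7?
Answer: -14174512/2592213 ≈ -5.4681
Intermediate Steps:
q = 21 (q = -3*(-7) = 21)
o(D) = ¼ (o(D) = -¼*(-1) = ¼)
C(p, g) = (7 + p)/(-3 + g)
f(L, k) = 21*k (f(L, k) = k*21 = 21*k)
-885907/((-49 + C(o(2), -1))*f(7, 11) - (-173370 - 1*381)) = -885907/((-49 + (7 + ¼)/(-3 - 1))*(21*11) - (-173370 - 1*381)) = -885907/((-49 + (29/4)/(-4))*231 - (-173370 - 381)) = -885907/((-49 - ¼*29/4)*231 - 1*(-173751)) = -885907/((-49 - 29/16)*231 + 173751) = -885907/(-813/16*231 + 173751) = -885907/(-187803/16 + 173751) = -885907/2592213/16 = -885907*16/2592213 = -14174512/2592213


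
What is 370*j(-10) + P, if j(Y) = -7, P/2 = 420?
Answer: -1750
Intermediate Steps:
P = 840 (P = 2*420 = 840)
370*j(-10) + P = 370*(-7) + 840 = -2590 + 840 = -1750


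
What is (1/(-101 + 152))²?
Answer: 1/2601 ≈ 0.00038447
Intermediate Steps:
(1/(-101 + 152))² = (1/51)² = 1/2601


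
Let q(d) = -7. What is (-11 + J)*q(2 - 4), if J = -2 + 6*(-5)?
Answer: 301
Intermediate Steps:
J = -32 (J = -2 - 30 = -32)
(-11 + J)*q(2 - 4) = (-11 - 32)*(-7) = -43*(-7) = 301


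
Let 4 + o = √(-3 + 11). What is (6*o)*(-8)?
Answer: 192 - 96*√2 ≈ 56.235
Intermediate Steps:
o = -4 + 2*√2 (o = -4 + √(-3 + 11) = -4 + √8 = -4 + 2*√2 ≈ -1.1716)
(6*o)*(-8) = (6*(-4 + 2*√2))*(-8) = (-24 + 12*√2)*(-8) = 192 - 96*√2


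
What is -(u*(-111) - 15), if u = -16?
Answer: -1761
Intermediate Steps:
-(u*(-111) - 15) = -(-16*(-111) - 15) = -(1776 - 15) = -1*1761 = -1761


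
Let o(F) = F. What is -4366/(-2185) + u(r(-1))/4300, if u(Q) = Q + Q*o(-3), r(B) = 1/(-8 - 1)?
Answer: 16896857/8455950 ≈ 1.9982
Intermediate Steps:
r(B) = -⅑ (r(B) = 1/(-9) = -⅑)
u(Q) = -2*Q (u(Q) = Q + Q*(-3) = Q - 3*Q = -2*Q)
-4366/(-2185) + u(r(-1))/4300 = -4366/(-2185) - 2*(-⅑)/4300 = -4366*(-1/2185) + (2/9)*(1/4300) = 4366/2185 + 1/19350 = 16896857/8455950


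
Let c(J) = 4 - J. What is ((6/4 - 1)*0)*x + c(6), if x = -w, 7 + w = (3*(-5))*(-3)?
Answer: -2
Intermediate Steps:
w = 38 (w = -7 + (3*(-5))*(-3) = -7 - 15*(-3) = -7 + 45 = 38)
x = -38 (x = -1*38 = -38)
((6/4 - 1)*0)*x + c(6) = ((6/4 - 1)*0)*(-38) + (4 - 1*6) = ((6*(¼) - 1)*0)*(-38) + (4 - 6) = ((3/2 - 1)*0)*(-38) - 2 = ((½)*0)*(-38) - 2 = 0*(-38) - 2 = 0 - 2 = -2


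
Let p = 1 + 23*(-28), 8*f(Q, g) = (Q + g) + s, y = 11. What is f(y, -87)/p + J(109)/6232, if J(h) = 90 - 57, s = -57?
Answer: 62413/2003588 ≈ 0.031151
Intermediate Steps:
f(Q, g) = -57/8 + Q/8 + g/8 (f(Q, g) = ((Q + g) - 57)/8 = (-57 + Q + g)/8 = -57/8 + Q/8 + g/8)
J(h) = 33
p = -643 (p = 1 - 644 = -643)
f(y, -87)/p + J(109)/6232 = (-57/8 + (⅛)*11 + (⅛)*(-87))/(-643) + 33/6232 = (-57/8 + 11/8 - 87/8)*(-1/643) + 33*(1/6232) = -133/8*(-1/643) + 33/6232 = 133/5144 + 33/6232 = 62413/2003588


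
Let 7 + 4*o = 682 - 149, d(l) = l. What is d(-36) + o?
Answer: 191/2 ≈ 95.500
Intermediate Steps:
o = 263/2 (o = -7/4 + (682 - 149)/4 = -7/4 + (1/4)*533 = -7/4 + 533/4 = 263/2 ≈ 131.50)
d(-36) + o = -36 + 263/2 = 191/2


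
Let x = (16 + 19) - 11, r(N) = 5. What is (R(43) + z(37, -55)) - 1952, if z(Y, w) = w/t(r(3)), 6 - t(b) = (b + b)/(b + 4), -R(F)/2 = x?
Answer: -8045/4 ≈ -2011.3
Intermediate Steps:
x = 24 (x = 35 - 11 = 24)
R(F) = -48 (R(F) = -2*24 = -48)
t(b) = 6 - 2*b/(4 + b) (t(b) = 6 - (b + b)/(b + 4) = 6 - 2*b/(4 + b))
z(Y, w) = 9*w/44 (z(Y, w) = w/((4*(6 + 5)/(4 + 5))) = w/((4*11/9)) = w/((4*(⅑)*11)) = w/(44/9) = w*(9/44) = 9*w/44)
(R(43) + z(37, -55)) - 1952 = (-48 + (9/44)*(-55)) - 1952 = (-48 - 45/4) - 1952 = -237/4 - 1952 = -8045/4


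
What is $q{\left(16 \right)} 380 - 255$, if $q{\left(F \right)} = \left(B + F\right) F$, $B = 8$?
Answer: $145665$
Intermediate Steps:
$q{\left(F \right)} = F \left(8 + F\right)$ ($q{\left(F \right)} = \left(8 + F\right) F = F \left(8 + F\right)$)
$q{\left(16 \right)} 380 - 255 = 16 \left(8 + 16\right) 380 - 255 = 16 \cdot 24 \cdot 380 - 255 = 384 \cdot 380 - 255 = 145920 - 255 = 145665$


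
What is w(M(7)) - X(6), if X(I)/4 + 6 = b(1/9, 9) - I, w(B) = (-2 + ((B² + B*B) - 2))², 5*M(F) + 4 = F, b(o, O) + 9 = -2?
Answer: 64224/625 ≈ 102.76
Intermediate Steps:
b(o, O) = -11 (b(o, O) = -9 - 2 = -11)
M(F) = -⅘ + F/5
w(B) = (-4 + 2*B²)² (w(B) = (-2 + ((B² + B²) - 2))² = (-2 + (2*B² - 2))² = (-2 + (-2 + 2*B²))² = (-4 + 2*B²)²)
X(I) = -68 - 4*I (X(I) = -24 + 4*(-11 - I) = -24 + (-44 - 4*I) = -68 - 4*I)
w(M(7)) - X(6) = 4*(-2 + (-⅘ + (⅕)*7)²)² - (-68 - 4*6) = 4*(-2 + (-⅘ + 7/5)²)² - (-68 - 24) = 4*(-2 + (⅗)²)² - 1*(-92) = 4*(-2 + 9/25)² + 92 = 4*(-41/25)² + 92 = 4*(1681/625) + 92 = 6724/625 + 92 = 64224/625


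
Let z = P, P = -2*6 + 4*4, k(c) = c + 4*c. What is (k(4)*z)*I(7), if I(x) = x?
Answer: 560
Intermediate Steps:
k(c) = 5*c
P = 4 (P = -12 + 16 = 4)
z = 4
(k(4)*z)*I(7) = ((5*4)*4)*7 = (20*4)*7 = 80*7 = 560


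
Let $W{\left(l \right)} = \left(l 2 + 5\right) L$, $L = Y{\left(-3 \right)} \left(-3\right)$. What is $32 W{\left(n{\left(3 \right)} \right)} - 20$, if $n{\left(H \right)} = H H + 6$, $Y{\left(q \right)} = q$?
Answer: $10060$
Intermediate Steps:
$n{\left(H \right)} = 6 + H^{2}$ ($n{\left(H \right)} = H^{2} + 6 = 6 + H^{2}$)
$L = 9$ ($L = \left(-3\right) \left(-3\right) = 9$)
$W{\left(l \right)} = 45 + 18 l$ ($W{\left(l \right)} = \left(l 2 + 5\right) 9 = \left(2 l + 5\right) 9 = \left(5 + 2 l\right) 9 = 45 + 18 l$)
$32 W{\left(n{\left(3 \right)} \right)} - 20 = 32 \left(45 + 18 \left(6 + 3^{2}\right)\right) - 20 = 32 \left(45 + 18 \left(6 + 9\right)\right) - 20 = 32 \left(45 + 18 \cdot 15\right) - 20 = 32 \left(45 + 270\right) - 20 = 32 \cdot 315 - 20 = 10080 - 20 = 10060$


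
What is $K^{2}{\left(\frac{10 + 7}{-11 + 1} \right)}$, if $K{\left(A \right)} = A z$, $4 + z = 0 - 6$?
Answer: $289$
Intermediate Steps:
$z = -10$ ($z = -4 + \left(0 - 6\right) = -4 - 6 = -10$)
$K{\left(A \right)} = - 10 A$ ($K{\left(A \right)} = A \left(-10\right) = - 10 A$)
$K^{2}{\left(\frac{10 + 7}{-11 + 1} \right)} = \left(- 10 \frac{10 + 7}{-11 + 1}\right)^{2} = \left(- 10 \frac{17}{-10}\right)^{2} = \left(- 10 \cdot 17 \left(- \frac{1}{10}\right)\right)^{2} = \left(\left(-10\right) \left(- \frac{17}{10}\right)\right)^{2} = 17^{2} = 289$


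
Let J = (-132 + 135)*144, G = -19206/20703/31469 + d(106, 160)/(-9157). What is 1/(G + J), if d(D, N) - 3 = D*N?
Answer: 1988603429333/855392809375795 ≈ 0.0023248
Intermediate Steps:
d(D, N) = 3 + D*N
G = -3683872096061/1988603429333 (G = -19206/20703/31469 + (3 + 106*160)/(-9157) = -19206*1/20703*(1/31469) + (3 + 16960)*(-1/9157) = -6402/6901*1/31469 + 16963*(-1/9157) = -6402/217167569 - 16963/9157 = -3683872096061/1988603429333 ≈ -1.8525)
J = 432 (J = 3*144 = 432)
1/(G + J) = 1/(-3683872096061/1988603429333 + 432) = 1/(855392809375795/1988603429333) = 1988603429333/855392809375795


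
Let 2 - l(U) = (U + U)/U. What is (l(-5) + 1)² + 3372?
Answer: 3373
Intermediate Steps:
l(U) = 0 (l(U) = 2 - (U + U)/U = 2 - 2*U/U = 2 - 1*2 = 2 - 2 = 0)
(l(-5) + 1)² + 3372 = (0 + 1)² + 3372 = 1² + 3372 = 1 + 3372 = 3373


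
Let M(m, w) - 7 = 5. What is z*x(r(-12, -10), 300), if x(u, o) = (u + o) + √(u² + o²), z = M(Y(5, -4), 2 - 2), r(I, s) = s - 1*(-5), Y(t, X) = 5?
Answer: 3540 + 60*√3601 ≈ 7140.5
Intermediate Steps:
M(m, w) = 12 (M(m, w) = 7 + 5 = 12)
r(I, s) = 5 + s (r(I, s) = s + 5 = 5 + s)
z = 12
x(u, o) = o + u + √(o² + u²) (x(u, o) = (o + u) + √(o² + u²) = o + u + √(o² + u²))
z*x(r(-12, -10), 300) = 12*(300 + (5 - 10) + √(300² + (5 - 10)²)) = 12*(300 - 5 + √(90000 + (-5)²)) = 12*(300 - 5 + √(90000 + 25)) = 12*(300 - 5 + √90025) = 12*(300 - 5 + 5*√3601) = 12*(295 + 5*√3601) = 3540 + 60*√3601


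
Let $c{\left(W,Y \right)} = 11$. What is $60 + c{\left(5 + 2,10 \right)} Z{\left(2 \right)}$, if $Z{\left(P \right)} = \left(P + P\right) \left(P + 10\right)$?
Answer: $588$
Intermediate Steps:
$Z{\left(P \right)} = 2 P \left(10 + P\right)$
$60 + c{\left(5 + 2,10 \right)} Z{\left(2 \right)} = 60 + 11 \cdot 2 \cdot 2 \left(10 + 2\right) = 60 + 11 \cdot 2 \cdot 2 \cdot 12 = 60 + 11 \cdot 48 = 60 + 528 = 588$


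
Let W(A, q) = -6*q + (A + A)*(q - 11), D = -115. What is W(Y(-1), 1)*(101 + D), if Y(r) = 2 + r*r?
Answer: 924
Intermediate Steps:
Y(r) = 2 + r²
W(A, q) = -6*q + 2*A*(-11 + q) (W(A, q) = -6*q + (2*A)*(-11 + q) = -6*q + 2*A*(-11 + q))
W(Y(-1), 1)*(101 + D) = (-22*(2 + (-1)²) - 6*1 + 2*(2 + (-1)²)*1)*(101 - 115) = (-22*(2 + 1) - 6 + 2*(2 + 1)*1)*(-14) = (-22*3 - 6 + 2*3*1)*(-14) = (-66 - 6 + 6)*(-14) = -66*(-14) = 924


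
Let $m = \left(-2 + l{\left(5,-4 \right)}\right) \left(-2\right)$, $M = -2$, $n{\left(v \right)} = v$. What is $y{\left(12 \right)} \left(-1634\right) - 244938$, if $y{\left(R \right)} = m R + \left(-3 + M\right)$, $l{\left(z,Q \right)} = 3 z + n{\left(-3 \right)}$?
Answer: $155392$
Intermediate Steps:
$l{\left(z,Q \right)} = -3 + 3 z$ ($l{\left(z,Q \right)} = 3 z - 3 = -3 + 3 z$)
$m = -20$ ($m = \left(-2 + \left(-3 + 3 \cdot 5\right)\right) \left(-2\right) = \left(-2 + \left(-3 + 15\right)\right) \left(-2\right) = \left(-2 + 12\right) \left(-2\right) = 10 \left(-2\right) = -20$)
$y{\left(R \right)} = -5 - 20 R$ ($y{\left(R \right)} = - 20 R - 5 = -5 - 20 R$)
$y{\left(12 \right)} \left(-1634\right) - 244938 = \left(-5 - 240\right) \left(-1634\right) - 244938 = \left(-245\right) \left(-1634\right) - 244938 = 400330 - 244938 = 155392$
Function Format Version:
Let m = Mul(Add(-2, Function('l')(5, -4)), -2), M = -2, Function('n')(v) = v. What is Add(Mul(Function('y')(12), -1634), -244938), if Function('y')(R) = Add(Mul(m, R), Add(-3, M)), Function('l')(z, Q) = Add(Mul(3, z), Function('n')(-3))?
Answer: 155392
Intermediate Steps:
Function('l')(z, Q) = Add(-3, Mul(3, z)) (Function('l')(z, Q) = Add(Mul(3, z), -3) = Add(-3, Mul(3, z)))
m = -20 (m = Mul(Add(-2, Add(-3, Mul(3, 5))), -2) = Mul(Add(-2, Add(-3, 15)), -2) = Mul(Add(-2, 12), -2) = Mul(10, -2) = -20)
Function('y')(R) = Add(-5, Mul(-20, R)) (Function('y')(R) = Add(Mul(-20, R), Add(-3, -2)) = Add(Mul(-20, R), -5) = Add(-5, Mul(-20, R)))
Add(Mul(Function('y')(12), -1634), -244938) = Add(Mul(Add(-5, Mul(-20, 12)), -1634), -244938) = Add(Mul(Add(-5, -240), -1634), -244938) = Add(Mul(-245, -1634), -244938) = Add(400330, -244938) = 155392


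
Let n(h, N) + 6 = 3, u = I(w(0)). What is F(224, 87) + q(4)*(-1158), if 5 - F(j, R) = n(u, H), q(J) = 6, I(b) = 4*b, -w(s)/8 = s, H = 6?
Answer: -6940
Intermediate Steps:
w(s) = -8*s
u = 0 (u = 4*(-8*0) = 4*0 = 0)
n(h, N) = -3 (n(h, N) = -6 + 3 = -3)
F(j, R) = 8 (F(j, R) = 5 - 1*(-3) = 5 + 3 = 8)
F(224, 87) + q(4)*(-1158) = 8 + 6*(-1158) = 8 - 6948 = -6940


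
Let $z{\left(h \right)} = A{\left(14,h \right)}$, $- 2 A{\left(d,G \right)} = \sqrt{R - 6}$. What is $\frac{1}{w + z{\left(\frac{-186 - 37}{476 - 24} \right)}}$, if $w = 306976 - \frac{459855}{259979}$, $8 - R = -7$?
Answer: $\frac{519958}{159612927361} \approx 3.2576 \cdot 10^{-6}$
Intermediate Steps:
$R = 15$ ($R = 8 - -7 = 8 + 7 = 15$)
$A{\left(d,G \right)} = - \frac{3}{2}$ ($A{\left(d,G \right)} = - \frac{\sqrt{15 - 6}}{2} = - \frac{\sqrt{9}}{2} = \left(- \frac{1}{2}\right) 3 = - \frac{3}{2}$)
$z{\left(h \right)} = - \frac{3}{2}$
$w = \frac{79806853649}{259979}$ ($w = 306976 - 459855 \cdot \frac{1}{259979} = 306976 - \frac{459855}{259979} = \frac{79806853649}{259979} \approx 3.0697 \cdot 10^{5}$)
$\frac{1}{w + z{\left(\frac{-186 - 37}{476 - 24} \right)}} = \frac{1}{\frac{79806853649}{259979} - \frac{3}{2}} = \frac{1}{\frac{159612927361}{519958}} = \frac{519958}{159612927361}$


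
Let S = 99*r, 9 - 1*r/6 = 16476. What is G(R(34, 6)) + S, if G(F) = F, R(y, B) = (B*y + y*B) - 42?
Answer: -9781032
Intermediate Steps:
r = -98802 (r = 54 - 6*16476 = 54 - 98856 = -98802)
R(y, B) = -42 + 2*B*y (R(y, B) = (B*y + B*y) - 42 = 2*B*y - 42 = -42 + 2*B*y)
S = -9781398 (S = 99*(-98802) = -9781398)
G(R(34, 6)) + S = (-42 + 2*6*34) - 9781398 = (-42 + 408) - 9781398 = 366 - 9781398 = -9781032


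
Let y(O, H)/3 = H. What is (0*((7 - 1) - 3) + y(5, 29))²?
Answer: 7569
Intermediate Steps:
y(O, H) = 3*H
(0*((7 - 1) - 3) + y(5, 29))² = (0*((7 - 1) - 3) + 3*29)² = (0*(6 - 3) + 87)² = (0*3 + 87)² = (0 + 87)² = 87² = 7569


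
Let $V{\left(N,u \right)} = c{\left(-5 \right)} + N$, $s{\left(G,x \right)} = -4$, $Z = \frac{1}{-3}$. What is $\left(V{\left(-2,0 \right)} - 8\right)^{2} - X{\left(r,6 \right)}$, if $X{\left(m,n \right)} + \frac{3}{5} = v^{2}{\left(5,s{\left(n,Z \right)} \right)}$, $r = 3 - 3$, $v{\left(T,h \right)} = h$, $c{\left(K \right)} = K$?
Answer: $\frac{1048}{5} \approx 209.6$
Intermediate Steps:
$Z = - \frac{1}{3} \approx -0.33333$
$V{\left(N,u \right)} = -5 + N$
$r = 0$
$X{\left(m,n \right)} = \frac{77}{5}$ ($X{\left(m,n \right)} = - \frac{3}{5} + \left(-4\right)^{2} = - \frac{3}{5} + 16 = \frac{77}{5}$)
$\left(V{\left(-2,0 \right)} - 8\right)^{2} - X{\left(r,6 \right)} = \left(\left(-5 - 2\right) - 8\right)^{2} - \frac{77}{5} = \left(-7 - 8\right)^{2} - \frac{77}{5} = \left(-15\right)^{2} - \frac{77}{5} = 225 - \frac{77}{5} = \frac{1048}{5}$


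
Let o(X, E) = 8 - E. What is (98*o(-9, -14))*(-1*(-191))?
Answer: 411796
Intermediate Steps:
(98*o(-9, -14))*(-1*(-191)) = (98*(8 - 1*(-14)))*(-1*(-191)) = (98*(8 + 14))*191 = (98*22)*191 = 2156*191 = 411796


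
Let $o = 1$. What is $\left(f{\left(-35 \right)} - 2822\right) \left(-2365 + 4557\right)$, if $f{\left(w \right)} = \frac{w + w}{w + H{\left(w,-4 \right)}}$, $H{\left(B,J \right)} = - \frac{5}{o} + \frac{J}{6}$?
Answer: $- \frac{377105104}{61} \approx -6.182 \cdot 10^{6}$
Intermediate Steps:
$H{\left(B,J \right)} = -5 + \frac{J}{6}$ ($H{\left(B,J \right)} = - \frac{5}{1} + \frac{J}{6} = \left(-5\right) 1 + J \frac{1}{6} = -5 + \frac{J}{6}$)
$f{\left(w \right)} = \frac{2 w}{- \frac{17}{3} + w}$ ($f{\left(w \right)} = \frac{w + w}{w + \left(-5 + \frac{1}{6} \left(-4\right)\right)} = \frac{2 w}{w - \frac{17}{3}} = \frac{2 w}{- \frac{17}{3} + w}$)
$\left(f{\left(-35 \right)} - 2822\right) \left(-2365 + 4557\right) = \left(6 \left(-35\right) \frac{1}{-17 + 3 \left(-35\right)} - 2822\right) \left(-2365 + 4557\right) = \left(6 \left(-35\right) \frac{1}{-17 - 105} - 2822\right) 2192 = \left(6 \left(-35\right) \frac{1}{-122} - 2822\right) 2192 = \left(6 \left(-35\right) \left(- \frac{1}{122}\right) - 2822\right) 2192 = \left(\frac{105}{61} - 2822\right) 2192 = \left(- \frac{172037}{61}\right) 2192 = - \frac{377105104}{61}$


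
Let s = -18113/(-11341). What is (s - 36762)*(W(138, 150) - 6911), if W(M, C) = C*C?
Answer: -6499049875381/11341 ≈ -5.7306e+8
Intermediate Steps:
s = 18113/11341 (s = -18113*(-1/11341) = 18113/11341 ≈ 1.5971)
W(M, C) = C**2
(s - 36762)*(W(138, 150) - 6911) = (18113/11341 - 36762)*(150**2 - 6911) = -416899729*(22500 - 6911)/11341 = -416899729/11341*15589 = -6499049875381/11341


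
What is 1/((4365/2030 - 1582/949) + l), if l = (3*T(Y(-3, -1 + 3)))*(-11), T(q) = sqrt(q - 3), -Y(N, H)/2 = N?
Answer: -71735963390/484956275992187 - 4898898392388*sqrt(3)/484956275992187 ≈ -0.017645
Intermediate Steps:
Y(N, H) = -2*N
T(q) = sqrt(-3 + q)
l = -33*sqrt(3) (l = (3*sqrt(-3 - 2*(-3)))*(-11) = (3*sqrt(-3 + 6))*(-11) = (3*sqrt(3))*(-11) = -33*sqrt(3) ≈ -57.158)
1/((4365/2030 - 1582/949) + l) = 1/((4365/2030 - 1582/949) - 33*sqrt(3)) = 1/((4365*(1/2030) - 1582*1/949) - 33*sqrt(3)) = 1/((873/406 - 1582/949) - 33*sqrt(3)) = 1/(186185/385294 - 33*sqrt(3))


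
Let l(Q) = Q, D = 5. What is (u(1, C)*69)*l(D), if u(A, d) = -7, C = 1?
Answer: -2415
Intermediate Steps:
(u(1, C)*69)*l(D) = -7*69*5 = -483*5 = -2415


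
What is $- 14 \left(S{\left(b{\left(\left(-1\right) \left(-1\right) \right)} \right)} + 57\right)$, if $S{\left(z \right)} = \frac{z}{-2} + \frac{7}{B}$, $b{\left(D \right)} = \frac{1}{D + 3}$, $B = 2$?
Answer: $- \frac{3381}{4} \approx -845.25$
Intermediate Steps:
$b{\left(D \right)} = \frac{1}{3 + D}$
$S{\left(z \right)} = \frac{7}{2} - \frac{z}{2}$ ($S{\left(z \right)} = \frac{z}{-2} + \frac{7}{2} = z \left(- \frac{1}{2}\right) + 7 \cdot \frac{1}{2} = - \frac{z}{2} + \frac{7}{2} = \frac{7}{2} - \frac{z}{2}$)
$- 14 \left(S{\left(b{\left(\left(-1\right) \left(-1\right) \right)} \right)} + 57\right) = - 14 \left(\left(\frac{7}{2} - \frac{1}{2 \left(3 - -1\right)}\right) + 57\right) = - 14 \left(\left(\frac{7}{2} - \frac{1}{2 \left(3 + 1\right)}\right) + 57\right) = - 14 \left(\left(\frac{7}{2} - \frac{1}{2 \cdot 4}\right) + 57\right) = - 14 \left(\left(\frac{7}{2} - \frac{1}{8}\right) + 57\right) = - 14 \left(\frac{27}{8} + 57\right) = \left(-14\right) \frac{483}{8} = - \frac{3381}{4}$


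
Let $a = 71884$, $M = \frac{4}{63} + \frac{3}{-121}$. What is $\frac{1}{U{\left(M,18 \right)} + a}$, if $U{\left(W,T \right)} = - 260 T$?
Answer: $\frac{1}{67204} \approx 1.488 \cdot 10^{-5}$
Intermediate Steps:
$M = \frac{295}{7623}$ ($M = 4 \cdot \frac{1}{63} + 3 \left(- \frac{1}{121}\right) = \frac{4}{63} - \frac{3}{121} = \frac{295}{7623} \approx 0.038699$)
$\frac{1}{U{\left(M,18 \right)} + a} = \frac{1}{\left(-260\right) 18 + 71884} = \frac{1}{-4680 + 71884} = \frac{1}{67204}$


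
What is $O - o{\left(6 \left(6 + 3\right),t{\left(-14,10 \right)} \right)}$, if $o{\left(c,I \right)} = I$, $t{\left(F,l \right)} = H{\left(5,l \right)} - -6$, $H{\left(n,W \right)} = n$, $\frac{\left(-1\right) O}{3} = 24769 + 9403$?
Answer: $-102527$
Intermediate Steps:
$O = -102516$ ($O = - 3 \left(24769 + 9403\right) = \left(-3\right) 34172 = -102516$)
$t{\left(F,l \right)} = 11$ ($t{\left(F,l \right)} = 5 - -6 = 5 + 6 = 11$)
$O - o{\left(6 \left(6 + 3\right),t{\left(-14,10 \right)} \right)} = -102516 - 11 = -102527$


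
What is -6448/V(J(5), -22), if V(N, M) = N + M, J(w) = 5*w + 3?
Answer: -3224/3 ≈ -1074.7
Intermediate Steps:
J(w) = 3 + 5*w
V(N, M) = M + N
-6448/V(J(5), -22) = -6448/(-22 + (3 + 5*5)) = -6448/(-22 + (3 + 25)) = -6448/(-22 + 28) = -6448/6 = -6448*1/6 = -3224/3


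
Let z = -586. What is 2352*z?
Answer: -1378272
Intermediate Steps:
2352*z = 2352*(-586) = -1378272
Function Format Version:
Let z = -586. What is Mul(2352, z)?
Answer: -1378272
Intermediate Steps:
Mul(2352, z) = Mul(2352, -586) = -1378272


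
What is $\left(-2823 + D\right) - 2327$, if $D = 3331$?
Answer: $-1819$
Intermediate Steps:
$\left(-2823 + D\right) - 2327 = \left(-2823 + 3331\right) - 2327 = 508 - 2327 = -1819$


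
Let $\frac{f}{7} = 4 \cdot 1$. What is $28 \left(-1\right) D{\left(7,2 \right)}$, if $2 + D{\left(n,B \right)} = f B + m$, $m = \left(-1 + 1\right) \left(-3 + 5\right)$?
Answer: $-1512$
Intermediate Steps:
$f = 28$ ($f = 7 \cdot 4 \cdot 1 = 7 \cdot 4 = 28$)
$m = 0$ ($m = 0 \cdot 2 = 0$)
$D{\left(n,B \right)} = -2 + 28 B$ ($D{\left(n,B \right)} = -2 + \left(28 B + 0\right) = -2 + 28 B$)
$28 \left(-1\right) D{\left(7,2 \right)} = 28 \left(-1\right) \left(-2 + 28 \cdot 2\right) = - 28 \left(-2 + 56\right) = \left(-28\right) 54 = -1512$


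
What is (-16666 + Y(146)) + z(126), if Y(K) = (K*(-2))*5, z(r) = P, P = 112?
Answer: -18014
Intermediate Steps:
z(r) = 112
Y(K) = -10*K (Y(K) = -2*K*5 = -10*K)
(-16666 + Y(146)) + z(126) = (-16666 - 10*146) + 112 = (-16666 - 1460) + 112 = -18126 + 112 = -18014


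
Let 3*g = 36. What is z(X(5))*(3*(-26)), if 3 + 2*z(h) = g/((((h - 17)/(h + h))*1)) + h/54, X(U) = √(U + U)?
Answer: 4667/31 + 31421*√10/558 ≈ 328.62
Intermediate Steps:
g = 12 (g = (⅓)*36 = 12)
X(U) = √2*√U (X(U) = √(2*U) = √2*√U)
z(h) = -3/2 + h/108 + 12*h/(-17 + h) (z(h) = -3/2 + (12/((((h - 17)/(h + h))*1)) + h/54)/2 = -3/2 + (12/((((-17 + h)/((2*h)))*1)) + h*(1/54))/2 = -3/2 + (12/((((-17 + h)*(1/(2*h)))*1)) + h/54)/2 = -3/2 + (12/((((-17 + h)/(2*h))*1)) + h/54)/2 = -3/2 + (12/(((-17 + h)/(2*h))) + h/54)/2 = -3/2 + (12*(2*h/(-17 + h)) + h/54)/2 = -3/2 + (24*h/(-17 + h) + h/54)/2 = -3/2 + (h/54 + 24*h/(-17 + h))/2 = -3/2 + (h/108 + 12*h/(-17 + h)) = -3/2 + h/108 + 12*h/(-17 + h))
z(X(5))*(3*(-26)) = ((2754 + (√2*√5)² + 1117*(√2*√5))/(108*(-17 + √2*√5)))*(3*(-26)) = ((2754 + (√10)² + 1117*√10)/(108*(-17 + √10)))*(-78) = ((2754 + 10 + 1117*√10)/(108*(-17 + √10)))*(-78) = ((2764 + 1117*√10)/(108*(-17 + √10)))*(-78) = -13*(2764 + 1117*√10)/(18*(-17 + √10))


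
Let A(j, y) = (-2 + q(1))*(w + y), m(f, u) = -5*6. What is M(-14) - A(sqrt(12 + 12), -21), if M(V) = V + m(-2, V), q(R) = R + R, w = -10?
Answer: -44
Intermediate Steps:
q(R) = 2*R
m(f, u) = -30
M(V) = -30 + V (M(V) = V - 30 = -30 + V)
A(j, y) = 0 (A(j, y) = (-2 + 2*1)*(-10 + y) = (-2 + 2)*(-10 + y) = 0*(-10 + y) = 0)
M(-14) - A(sqrt(12 + 12), -21) = (-30 - 14) - 1*0 = -44 + 0 = -44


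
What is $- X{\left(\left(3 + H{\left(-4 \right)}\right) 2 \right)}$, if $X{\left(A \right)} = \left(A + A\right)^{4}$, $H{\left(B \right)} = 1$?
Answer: $-65536$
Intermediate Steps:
$X{\left(A \right)} = 16 A^{4}$ ($X{\left(A \right)} = \left(2 A\right)^{4} = 16 A^{4}$)
$- X{\left(\left(3 + H{\left(-4 \right)}\right) 2 \right)} = - 16 \left(\left(3 + 1\right) 2\right)^{4} = - 16 \left(4 \cdot 2\right)^{4} = - 16 \cdot 8^{4} = - 16 \cdot 4096 = \left(-1\right) 65536 = -65536$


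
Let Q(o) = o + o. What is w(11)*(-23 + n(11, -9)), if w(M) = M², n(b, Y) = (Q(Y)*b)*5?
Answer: -122573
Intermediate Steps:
Q(o) = 2*o
n(b, Y) = 10*Y*b (n(b, Y) = ((2*Y)*b)*5 = (2*Y*b)*5 = 10*Y*b)
w(11)*(-23 + n(11, -9)) = 11²*(-23 + 10*(-9)*11) = 121*(-23 - 990) = 121*(-1013) = -122573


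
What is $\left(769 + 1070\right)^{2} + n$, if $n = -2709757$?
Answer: $672164$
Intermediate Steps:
$\left(769 + 1070\right)^{2} + n = \left(769 + 1070\right)^{2} - 2709757 = 1839^{2} - 2709757 = 3381921 - 2709757 = 672164$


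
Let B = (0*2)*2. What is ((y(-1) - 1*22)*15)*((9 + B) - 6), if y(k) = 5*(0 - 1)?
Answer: -1215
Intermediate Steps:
y(k) = -5 (y(k) = 5*(-1) = -5)
B = 0 (B = 0*2 = 0)
((y(-1) - 1*22)*15)*((9 + B) - 6) = ((-5 - 1*22)*15)*((9 + 0) - 6) = ((-5 - 22)*15)*(9 - 6) = -27*15*3 = -405*3 = -1215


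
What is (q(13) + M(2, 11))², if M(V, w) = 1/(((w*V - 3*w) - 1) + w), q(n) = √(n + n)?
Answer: (1 - √26)² ≈ 16.802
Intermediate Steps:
q(n) = √2*√n (q(n) = √(2*n) = √2*√n)
M(V, w) = 1/(-1 - 2*w + V*w) (M(V, w) = 1/(((V*w - 3*w) - 1) + w) = 1/(((-3*w + V*w) - 1) + w) = 1/((-1 - 3*w + V*w) + w) = 1/(-1 - 2*w + V*w))
(q(13) + M(2, 11))² = (√2*√13 + 1/(-1 - 2*11 + 2*11))² = (√26 + 1/(-1 - 22 + 22))² = (√26 + 1/(-1))² = (√26 - 1)² = (-1 + √26)²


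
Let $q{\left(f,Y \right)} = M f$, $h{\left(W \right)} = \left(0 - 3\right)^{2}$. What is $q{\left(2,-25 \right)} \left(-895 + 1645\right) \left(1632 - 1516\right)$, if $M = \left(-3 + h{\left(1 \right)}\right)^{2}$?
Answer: $6264000$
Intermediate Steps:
$h{\left(W \right)} = 9$ ($h{\left(W \right)} = \left(-3\right)^{2} = 9$)
$M = 36$ ($M = \left(-3 + 9\right)^{2} = 6^{2} = 36$)
$q{\left(f,Y \right)} = 36 f$
$q{\left(2,-25 \right)} \left(-895 + 1645\right) \left(1632 - 1516\right) = 36 \cdot 2 \left(-895 + 1645\right) \left(1632 - 1516\right) = 72 \cdot 750 \cdot 116 = 72 \cdot 87000 = 6264000$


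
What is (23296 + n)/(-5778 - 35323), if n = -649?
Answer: -22647/41101 ≈ -0.55101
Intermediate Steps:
(23296 + n)/(-5778 - 35323) = (23296 - 649)/(-5778 - 35323) = 22647/(-41101) = 22647*(-1/41101) = -22647/41101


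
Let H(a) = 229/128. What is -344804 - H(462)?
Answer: -44135141/128 ≈ -3.4481e+5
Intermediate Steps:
H(a) = 229/128 (H(a) = 229*(1/128) = 229/128)
-344804 - H(462) = -344804 - 1*229/128 = -344804 - 229/128 = -44135141/128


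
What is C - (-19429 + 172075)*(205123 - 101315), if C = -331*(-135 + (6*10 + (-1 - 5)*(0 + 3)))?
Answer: -15845845185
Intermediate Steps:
C = 30783 (C = -331*(-135 + (60 - 6*3)) = -331*(-135 + (60 - 18)) = -331*(-135 + 42) = -331*(-93) = 30783)
C - (-19429 + 172075)*(205123 - 101315) = 30783 - (-19429 + 172075)*(205123 - 101315) = 30783 - 152646*103808 = 30783 - 1*15845875968 = 30783 - 15845875968 = -15845845185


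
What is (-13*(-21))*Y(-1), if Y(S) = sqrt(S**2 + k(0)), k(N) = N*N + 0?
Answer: 273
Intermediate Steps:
k(N) = N**2 (k(N) = N**2 + 0 = N**2)
Y(S) = sqrt(S**2) (Y(S) = sqrt(S**2 + 0**2) = sqrt(S**2 + 0) = sqrt(S**2))
(-13*(-21))*Y(-1) = (-13*(-21))*sqrt((-1)**2) = 273*sqrt(1) = 273*1 = 273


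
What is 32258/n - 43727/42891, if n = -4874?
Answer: -798351638/104525367 ≈ -7.6379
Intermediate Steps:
32258/n - 43727/42891 = 32258/(-4874) - 43727/42891 = 32258*(-1/4874) - 43727*1/42891 = -16129/2437 - 43727/42891 = -798351638/104525367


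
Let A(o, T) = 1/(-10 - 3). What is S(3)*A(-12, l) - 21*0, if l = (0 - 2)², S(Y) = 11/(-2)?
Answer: 11/26 ≈ 0.42308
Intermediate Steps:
S(Y) = -11/2 (S(Y) = 11*(-½) = -11/2)
l = 4 (l = (-2)² = 4)
A(o, T) = -1/13 (A(o, T) = 1/(-13) = -1/13)
S(3)*A(-12, l) - 21*0 = -11/2*(-1/13) - 21*0 = 11/26 + 0 = 11/26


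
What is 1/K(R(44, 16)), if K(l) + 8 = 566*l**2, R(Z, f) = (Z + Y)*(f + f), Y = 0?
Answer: 1/1122074616 ≈ 8.9121e-10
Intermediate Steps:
R(Z, f) = 2*Z*f (R(Z, f) = (Z + 0)*(f + f) = Z*(2*f) = 2*Z*f)
K(l) = -8 + 566*l**2
1/K(R(44, 16)) = 1/(-8 + 566*(2*44*16)**2) = 1/(-8 + 566*1408**2) = 1/(-8 + 566*1982464) = 1/(-8 + 1122074624) = 1/1122074616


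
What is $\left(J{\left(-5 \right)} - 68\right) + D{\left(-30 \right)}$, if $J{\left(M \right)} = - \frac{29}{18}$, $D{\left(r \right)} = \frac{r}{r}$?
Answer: $- \frac{1235}{18} \approx -68.611$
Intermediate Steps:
$D{\left(r \right)} = 1$
$J{\left(M \right)} = - \frac{29}{18}$ ($J{\left(M \right)} = \left(-29\right) \frac{1}{18} = - \frac{29}{18}$)
$\left(J{\left(-5 \right)} - 68\right) + D{\left(-30 \right)} = \left(- \frac{29}{18} - 68\right) + 1 = - \frac{1253}{18} + 1 = - \frac{1235}{18}$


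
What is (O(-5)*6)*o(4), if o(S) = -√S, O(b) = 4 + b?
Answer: 12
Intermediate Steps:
(O(-5)*6)*o(4) = ((4 - 5)*6)*(-√4) = (-1*6)*(-1*2) = -6*(-2) = 12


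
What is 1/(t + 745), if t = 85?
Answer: 1/830 ≈ 0.0012048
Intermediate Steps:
1/(t + 745) = 1/(85 + 745) = 1/830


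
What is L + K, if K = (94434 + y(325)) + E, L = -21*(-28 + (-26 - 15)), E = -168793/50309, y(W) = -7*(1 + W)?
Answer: 4708803916/50309 ≈ 93598.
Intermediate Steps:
y(W) = -7 - 7*W
E = -168793/50309 (E = -168793*1/50309 = -168793/50309 ≈ -3.3551)
L = 1449 (L = -21*(-28 - 41) = -21*(-69) = 1449)
K = 4635906175/50309 (K = (94434 + (-7 - 7*325)) - 168793/50309 = (94434 + (-7 - 2275)) - 168793/50309 = (94434 - 2282) - 168793/50309 = 92152 - 168793/50309 = 4635906175/50309 ≈ 92149.)
L + K = 1449 + 4635906175/50309 = 4708803916/50309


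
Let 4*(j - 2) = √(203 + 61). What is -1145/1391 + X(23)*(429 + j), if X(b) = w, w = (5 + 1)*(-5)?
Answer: -17986775/1391 - 15*√66 ≈ -13053.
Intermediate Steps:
j = 2 + √66/2 (j = 2 + √(203 + 61)/4 = 2 + √264/4 = 2 + (2*√66)/4 = 2 + √66/2 ≈ 6.0620)
w = -30 (w = 6*(-5) = -30)
X(b) = -30
-1145/1391 + X(23)*(429 + j) = -1145/1391 - 30*(429 + (2 + √66/2)) = -1145*1/1391 - 30*(431 + √66/2) = -1145/1391 + (-12930 - 15*√66) = -17986775/1391 - 15*√66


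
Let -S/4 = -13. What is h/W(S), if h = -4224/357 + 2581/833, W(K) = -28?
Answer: 7275/23324 ≈ 0.31191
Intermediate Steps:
S = 52 (S = -4*(-13) = 52)
h = -7275/833 (h = -4224*1/357 + 2581*(1/833) = -1408/119 + 2581/833 = -7275/833 ≈ -8.7335)
h/W(S) = -7275/833/(-28) = -7275/833*(-1/28) = 7275/23324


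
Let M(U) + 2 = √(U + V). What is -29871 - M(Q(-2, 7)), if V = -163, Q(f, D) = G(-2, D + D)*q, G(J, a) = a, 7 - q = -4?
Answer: -29869 - 3*I ≈ -29869.0 - 3.0*I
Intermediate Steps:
q = 11 (q = 7 - 1*(-4) = 7 + 4 = 11)
Q(f, D) = 22*D (Q(f, D) = (D + D)*11 = (2*D)*11 = 22*D)
M(U) = -2 + √(-163 + U) (M(U) = -2 + √(U - 163) = -2 + √(-163 + U))
-29871 - M(Q(-2, 7)) = -29871 - (-2 + √(-163 + 22*7)) = -29871 - (-2 + √(-163 + 154)) = -29871 - (-2 + √(-9)) = -29871 - (-2 + 3*I) = -29871 + (2 - 3*I) = -29869 - 3*I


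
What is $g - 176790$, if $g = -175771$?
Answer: $-352561$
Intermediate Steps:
$g - 176790 = -175771 - 176790 = -352561$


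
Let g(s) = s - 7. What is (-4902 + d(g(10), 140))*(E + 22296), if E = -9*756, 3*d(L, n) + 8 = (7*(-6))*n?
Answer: -106347416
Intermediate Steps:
g(s) = -7 + s
d(L, n) = -8/3 - 14*n (d(L, n) = -8/3 + ((7*(-6))*n)/3 = -8/3 + (-42*n)/3 = -8/3 - 14*n)
E = -6804
(-4902 + d(g(10), 140))*(E + 22296) = (-4902 + (-8/3 - 14*140))*(-6804 + 22296) = (-4902 + (-8/3 - 1960))*15492 = (-4902 - 5888/3)*15492 = -20594/3*15492 = -106347416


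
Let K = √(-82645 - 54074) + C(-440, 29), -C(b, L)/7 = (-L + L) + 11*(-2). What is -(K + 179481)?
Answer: -179635 - 3*I*√15191 ≈ -1.7964e+5 - 369.76*I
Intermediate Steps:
C(b, L) = 154 (C(b, L) = -7*((-L + L) + 11*(-2)) = -7*(0 - 22) = -7*(-22) = 154)
K = 154 + 3*I*√15191 (K = √(-82645 - 54074) + 154 = √(-136719) + 154 = 3*I*√15191 + 154 = 154 + 3*I*√15191 ≈ 154.0 + 369.76*I)
-(K + 179481) = -((154 + 3*I*√15191) + 179481) = -(179635 + 3*I*√15191) = -179635 - 3*I*√15191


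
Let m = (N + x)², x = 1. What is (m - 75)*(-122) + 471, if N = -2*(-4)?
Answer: -261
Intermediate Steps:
N = 8
m = 81 (m = (8 + 1)² = 9² = 81)
(m - 75)*(-122) + 471 = (81 - 75)*(-122) + 471 = 6*(-122) + 471 = -732 + 471 = -261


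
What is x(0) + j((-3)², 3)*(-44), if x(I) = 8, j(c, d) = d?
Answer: -124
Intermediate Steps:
x(0) + j((-3)², 3)*(-44) = 8 + 3*(-44) = 8 - 132 = -124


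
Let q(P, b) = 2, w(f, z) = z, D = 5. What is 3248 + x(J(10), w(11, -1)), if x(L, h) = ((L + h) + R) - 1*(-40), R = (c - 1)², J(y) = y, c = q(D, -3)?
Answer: 3298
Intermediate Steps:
c = 2
R = 1 (R = (2 - 1)² = 1² = 1)
x(L, h) = 41 + L + h (x(L, h) = ((L + h) + 1) - 1*(-40) = (1 + L + h) + 40 = 41 + L + h)
3248 + x(J(10), w(11, -1)) = 3248 + (41 + 10 - 1) = 3248 + 50 = 3298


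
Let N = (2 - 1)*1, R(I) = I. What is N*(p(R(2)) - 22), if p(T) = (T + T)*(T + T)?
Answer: -6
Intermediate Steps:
p(T) = 4*T² (p(T) = (2*T)*(2*T) = 4*T²)
N = 1 (N = 1*1 = 1)
N*(p(R(2)) - 22) = 1*(4*2² - 22) = 1*(4*4 - 22) = 1*(16 - 22) = 1*(-6) = -6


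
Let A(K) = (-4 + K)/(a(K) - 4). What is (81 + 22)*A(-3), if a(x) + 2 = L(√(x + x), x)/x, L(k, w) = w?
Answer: 721/5 ≈ 144.20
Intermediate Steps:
a(x) = -1 (a(x) = -2 + x/x = -2 + 1 = -1)
A(K) = ⅘ - K/5 (A(K) = (-4 + K)/(-1 - 4) = (-4 + K)/(-5) = (-4 + K)*(-⅕) = ⅘ - K/5)
(81 + 22)*A(-3) = (81 + 22)*(⅘ - ⅕*(-3)) = 103*(⅘ + ⅗) = 103*(7/5) = 721/5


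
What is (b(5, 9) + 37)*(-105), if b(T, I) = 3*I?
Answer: -6720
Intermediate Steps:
(b(5, 9) + 37)*(-105) = (3*9 + 37)*(-105) = (27 + 37)*(-105) = 64*(-105) = -6720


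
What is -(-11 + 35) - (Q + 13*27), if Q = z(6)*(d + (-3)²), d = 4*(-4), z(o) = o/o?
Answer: -368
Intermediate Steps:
z(o) = 1
d = -16
Q = -7 (Q = 1*(-16 + (-3)²) = 1*(-16 + 9) = 1*(-7) = -7)
-(-11 + 35) - (Q + 13*27) = -(-11 + 35) - (-7 + 13*27) = -1*24 - (-7 + 351) = -24 - 1*344 = -24 - 344 = -368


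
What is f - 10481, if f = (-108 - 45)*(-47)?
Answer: -3290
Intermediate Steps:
f = 7191 (f = -153*(-47) = 7191)
f - 10481 = 7191 - 10481 = -3290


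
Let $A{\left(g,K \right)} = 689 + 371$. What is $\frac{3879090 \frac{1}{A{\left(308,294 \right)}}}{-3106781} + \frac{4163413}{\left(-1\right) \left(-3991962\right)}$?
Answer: $\frac{342385399197290}{328657019899533} \approx 1.0418$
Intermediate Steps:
$A{\left(g,K \right)} = 1060$
$\frac{3879090 \frac{1}{A{\left(308,294 \right)}}}{-3106781} + \frac{4163413}{\left(-1\right) \left(-3991962\right)} = \frac{3879090 \cdot \frac{1}{1060}}{-3106781} + \frac{4163413}{\left(-1\right) \left(-3991962\right)} = 3879090 \cdot \frac{1}{1060} \left(- \frac{1}{3106781}\right) + \frac{4163413}{3991962} = \frac{387909}{106} \left(- \frac{1}{3106781}\right) + 4163413 \cdot \frac{1}{3991962} = - \frac{387909}{329318786} + \frac{4163413}{3991962} = \frac{342385399197290}{328657019899533}$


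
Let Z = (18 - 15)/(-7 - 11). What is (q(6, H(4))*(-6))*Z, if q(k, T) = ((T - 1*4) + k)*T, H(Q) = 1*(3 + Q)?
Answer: 63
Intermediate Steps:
Z = -⅙ (Z = 3/(-18) = 3*(-1/18) = -⅙ ≈ -0.16667)
H(Q) = 3 + Q
q(k, T) = T*(-4 + T + k) (q(k, T) = ((T - 4) + k)*T = ((-4 + T) + k)*T = (-4 + T + k)*T = T*(-4 + T + k))
(q(6, H(4))*(-6))*Z = (((3 + 4)*(-4 + (3 + 4) + 6))*(-6))*(-⅙) = ((7*(-4 + 7 + 6))*(-6))*(-⅙) = ((7*9)*(-6))*(-⅙) = (63*(-6))*(-⅙) = -378*(-⅙) = 63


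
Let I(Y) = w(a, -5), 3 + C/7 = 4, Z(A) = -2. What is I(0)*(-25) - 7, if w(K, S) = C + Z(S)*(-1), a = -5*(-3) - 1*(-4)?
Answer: -232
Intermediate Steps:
C = 7 (C = -21 + 7*4 = -21 + 28 = 7)
a = 19 (a = 15 + 4 = 19)
w(K, S) = 9 (w(K, S) = 7 - 2*(-1) = 7 + 2 = 9)
I(Y) = 9
I(0)*(-25) - 7 = 9*(-25) - 7 = -225 - 7 = -232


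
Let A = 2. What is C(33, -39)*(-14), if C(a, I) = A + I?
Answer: 518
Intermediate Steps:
C(a, I) = 2 + I
C(33, -39)*(-14) = (2 - 39)*(-14) = -37*(-14) = 518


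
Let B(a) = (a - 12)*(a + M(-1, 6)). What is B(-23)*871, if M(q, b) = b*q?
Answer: 884065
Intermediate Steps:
B(a) = (-12 + a)*(-6 + a) (B(a) = (a - 12)*(a + 6*(-1)) = (-12 + a)*(a - 6) = (-12 + a)*(-6 + a))
B(-23)*871 = (72 + (-23)² - 18*(-23))*871 = (72 + 529 + 414)*871 = 1015*871 = 884065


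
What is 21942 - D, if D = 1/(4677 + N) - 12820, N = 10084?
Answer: 513121881/14761 ≈ 34762.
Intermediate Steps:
D = -189236019/14761 (D = 1/(4677 + 10084) - 12820 = 1/14761 - 12820 = -189236019/14761 ≈ -12820.)
21942 - D = 21942 - 1*(-189236019/14761) = 21942 + 189236019/14761 = 513121881/14761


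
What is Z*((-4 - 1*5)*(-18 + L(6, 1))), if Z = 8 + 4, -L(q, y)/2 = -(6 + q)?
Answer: -648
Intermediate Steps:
L(q, y) = 12 + 2*q (L(q, y) = -(-2)*(6 + q) = -2*(-6 - q) = 12 + 2*q)
Z = 12
Z*((-4 - 1*5)*(-18 + L(6, 1))) = 12*((-4 - 1*5)*(-18 + (12 + 2*6))) = 12*((-4 - 5)*(-18 + (12 + 12))) = 12*(-9*(-18 + 24)) = 12*(-9*6) = 12*(-54) = -648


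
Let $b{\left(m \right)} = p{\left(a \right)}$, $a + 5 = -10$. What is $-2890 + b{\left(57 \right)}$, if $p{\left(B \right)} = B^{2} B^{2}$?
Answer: $47735$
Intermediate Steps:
$a = -15$ ($a = -5 - 10 = -15$)
$p{\left(B \right)} = B^{4}$
$b{\left(m \right)} = 50625$ ($b{\left(m \right)} = \left(-15\right)^{4} = 50625$)
$-2890 + b{\left(57 \right)} = -2890 + 50625 = 47735$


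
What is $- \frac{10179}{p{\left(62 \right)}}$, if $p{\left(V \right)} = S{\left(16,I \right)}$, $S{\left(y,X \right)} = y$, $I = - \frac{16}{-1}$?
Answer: $- \frac{10179}{16} \approx -636.19$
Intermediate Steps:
$I = 16$ ($I = \left(-16\right) \left(-1\right) = 16$)
$p{\left(V \right)} = 16$
$- \frac{10179}{p{\left(62 \right)}} = - \frac{10179}{16}$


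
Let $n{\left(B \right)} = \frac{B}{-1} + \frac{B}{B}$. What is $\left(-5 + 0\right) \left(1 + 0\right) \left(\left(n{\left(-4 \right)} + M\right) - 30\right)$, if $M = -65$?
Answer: $450$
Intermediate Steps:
$n{\left(B \right)} = 1 - B$ ($n{\left(B \right)} = B \left(-1\right) + 1 = - B + 1 = 1 - B$)
$\left(-5 + 0\right) \left(1 + 0\right) \left(\left(n{\left(-4 \right)} + M\right) - 30\right) = \left(-5 + 0\right) \left(1 + 0\right) \left(\left(\left(1 - -4\right) - 65\right) - 30\right) = \left(-5\right) 1 \left(\left(\left(1 + 4\right) - 65\right) + \left(-58 + 28\right)\right) = - 5 \left(\left(5 - 65\right) - 30\right) = - 5 \left(-60 - 30\right) = \left(-5\right) \left(-90\right) = 450$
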